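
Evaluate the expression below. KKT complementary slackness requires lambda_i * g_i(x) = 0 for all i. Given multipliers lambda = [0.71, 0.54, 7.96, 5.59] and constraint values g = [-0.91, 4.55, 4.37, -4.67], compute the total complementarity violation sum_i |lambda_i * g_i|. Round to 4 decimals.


KKT complementary slackness check:
lambda_1 * g_1 = 0.71 * -0.91 = -0.6461
lambda_2 * g_2 = 0.54 * 4.55 = 2.457
lambda_3 * g_3 = 7.96 * 4.37 = 34.7852
lambda_4 * g_4 = 5.59 * -4.67 = -26.1053
Total violation = 0.6461 + 2.457 + 34.7852 + 26.1053 = 63.9936


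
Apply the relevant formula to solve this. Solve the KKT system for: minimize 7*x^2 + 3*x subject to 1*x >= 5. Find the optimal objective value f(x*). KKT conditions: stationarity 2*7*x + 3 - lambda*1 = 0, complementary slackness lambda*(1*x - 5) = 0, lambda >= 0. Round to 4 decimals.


Step 1: Try lambda = 0 (constraint inactive).
x_unc = -3/(2*7) = -0.2143
Check: 1*-0.2143 = -0.2143 < 5 -- violated!
Step 2: Constraint must be active: 1*x = 5
x* = 5/1 = 5.0
lambda = (2*7*5.0 + 3)/1 = 73.0
Step 3: Compute optimal value.
f(x*) = 7*5.0^2 + 3*5.0 = 190.0


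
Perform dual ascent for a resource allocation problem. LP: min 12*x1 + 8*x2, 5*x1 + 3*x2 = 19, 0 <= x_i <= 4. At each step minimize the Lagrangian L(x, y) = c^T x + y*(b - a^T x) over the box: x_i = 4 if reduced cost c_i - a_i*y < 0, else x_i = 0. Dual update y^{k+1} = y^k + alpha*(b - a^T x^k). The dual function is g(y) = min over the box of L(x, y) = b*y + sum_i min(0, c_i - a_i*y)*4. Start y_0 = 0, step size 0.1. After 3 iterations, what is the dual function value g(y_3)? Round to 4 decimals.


Dual ascent for LP: min 12*x1 + 8*x2, 5*x1 + 3*x2 = 19, 0 <= x_i <= 4
Step 1: y^k = 0.0, reduced costs: (12.0, 8.0)
  x^k = (0.0, 0.0), subgradient = b - a^T x = 19.0
  y^{k+1} = 0.0 + 0.1*19.0 = 1.9
Step 2: y^k = 1.9, reduced costs: (2.5, 2.3)
  x^k = (0.0, 0.0), subgradient = b - a^T x = 19.0
  y^{k+1} = 1.9 + 0.1*19.0 = 3.8
Step 3: y^k = 3.8, reduced costs: (-7.0, -3.4)
  x^k = (4.0, 4.0), subgradient = b - a^T x = -13.0
  y^{k+1} = 3.8 + 0.1*-13.0 = 2.5
Dual objective at y_3 = 2.5: reduced costs (-0.5, 0.5), box minimizer x = (4.0, 0.0)
g(y_3) = b*y + (c1 - a1*y)*x1 + (c2 - a2*y)*x2 = 19*2.5 + (-0.5)*4.0 + 0.5*0.0 = 47.5 - 2.0 + 0.0 = 45.5


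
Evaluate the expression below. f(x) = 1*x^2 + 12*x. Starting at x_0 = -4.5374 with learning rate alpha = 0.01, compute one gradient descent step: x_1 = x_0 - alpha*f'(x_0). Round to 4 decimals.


We compute the gradient at x_0 and apply the update.
f'(x) = 2*x + 12
f'(-4.5374) = 2*-4.5374 + 12 = 2.9252
x_1 = -4.5374 - 0.01*2.9252 = -4.5667


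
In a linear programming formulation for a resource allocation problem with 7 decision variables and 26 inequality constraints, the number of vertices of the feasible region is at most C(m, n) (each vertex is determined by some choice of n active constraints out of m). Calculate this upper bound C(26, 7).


Each vertex corresponds to some choice of n active constraints out of m, so the number of vertices is at most C(m, n) = m! / (n!(m-n)!).
m = 26, n = 7
Numerator: 26 * 25 * 24 * 23 * 22 * 21 * 20
Denominator: 7! = 5040
C(26, 7) = 657800


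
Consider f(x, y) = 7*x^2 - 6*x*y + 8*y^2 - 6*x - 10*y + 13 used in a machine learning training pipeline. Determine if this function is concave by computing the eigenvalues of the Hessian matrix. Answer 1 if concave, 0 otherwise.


The Hessian of f(x,y) = 7*x^2 - 6*x*y + 8*y^2 - 6*x - 10*y + 13 is:
H = [[14, -6], [-6, 16]]
Trace = 14 + 16 = 30
Determinant = 14*16 - (-6)^2 = 188
Discriminant = (30)^2 - 4*188 = 148.0
Eigenvalues: lambda_1 = 8.9172, lambda_2 = 21.0828
The function is not concave.

0


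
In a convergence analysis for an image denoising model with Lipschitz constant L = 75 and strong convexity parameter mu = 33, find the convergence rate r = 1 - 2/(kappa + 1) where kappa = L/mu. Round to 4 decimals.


Step 1: Compute the condition number.
kappa = L/mu = 75/33 = 2.2727
Step 2: Compute the convergence rate.
r = 1 - 2/(kappa + 1) = 1 - 2*mu/(L + mu) = (L - mu)/(L + mu) = 42/108 = 0.3889


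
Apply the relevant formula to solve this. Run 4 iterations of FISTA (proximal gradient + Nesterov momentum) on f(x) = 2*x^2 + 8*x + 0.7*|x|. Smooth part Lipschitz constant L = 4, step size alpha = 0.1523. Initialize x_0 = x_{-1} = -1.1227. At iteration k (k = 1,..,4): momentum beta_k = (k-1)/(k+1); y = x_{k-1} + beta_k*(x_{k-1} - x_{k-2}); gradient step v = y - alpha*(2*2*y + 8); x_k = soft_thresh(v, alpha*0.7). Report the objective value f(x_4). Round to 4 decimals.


FISTA on f(x) = 2*x^2 + 8*x + 0.7*|x|
L = 4, alpha = 0.1523
Iteration 1: beta = 0.0, y = -1.1227 + 0.0*(-1.1227 + 1.1227) = -1.1227
  grad(y) = 3.5092, v = y - alpha*grad = -1.6572
  prox(v) = soft_thresh(-1.6572, 0.1066) = -1.5505
Iteration 2: beta = 0.3333, y = -1.5505 + 0.3333*(-1.5505 + 1.1227) = -1.6932
  grad(y) = 1.2274, v = y - alpha*grad = -1.8801
  prox(v) = soft_thresh(-1.8801, 0.1066) = -1.7735
Iteration 3: beta = 0.5, y = -1.7735 + 0.5*(-1.7735 + 1.5505) = -1.8849
  grad(y) = 0.4602, v = y - alpha*grad = -1.955
  prox(v) = soft_thresh(-1.955, 0.1066) = -1.8484
Iteration 4: beta = 0.6, y = -1.8484 + 0.6*(-1.8484 + 1.7735) = -1.8934
  grad(y) = 0.4264, v = y - alpha*grad = -1.9583
  prox(v) = soft_thresh(-1.9583, 0.1066) = -1.8517
f(x_4) = 2*(-1.8517)^2 + 8*(-1.8517) + 0.7*|-1.8517| = -6.6598


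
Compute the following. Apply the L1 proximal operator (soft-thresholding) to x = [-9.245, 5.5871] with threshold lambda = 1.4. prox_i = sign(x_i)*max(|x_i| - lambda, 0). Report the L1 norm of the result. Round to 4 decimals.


Soft-thresholding with lambda = 1.4:
prox(-9.245) = sign(-9.245)*max(|-9.245| - 1.4, 0) = -7.845
prox(5.5871) = sign(5.5871)*max(|5.5871| - 1.4, 0) = 4.1871
prox(x) = [-7.845, 4.1871]
||prox(x)||_1 = 7.845 + 4.1871 = 12.0321


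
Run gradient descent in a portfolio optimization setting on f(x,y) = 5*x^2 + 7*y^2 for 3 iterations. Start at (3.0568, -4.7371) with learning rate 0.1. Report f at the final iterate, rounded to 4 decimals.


Gradient descent on f(x,y) = 5*x^2 + 7*y^2.
Starting point: (3.0568, -4.7371), alpha = 0.1
Step 1: grad_x = 2*5*3.0568 = 30.568, grad_y = 2*7*-4.7371 = -66.3194
  x_1 = 3.0568 - 0.1*30.568 = 0.0
  y_1 = -4.7371 - 0.1*-66.3194 = 1.8948
Step 2: grad_x = 2*5*0.0 = 0.0, grad_y = 2*7*1.8948 = 26.5278
  x_2 = 0.0 - 0.1*0.0 = 0.0
  y_2 = 1.8948 - 0.1*26.5278 = -0.7579
Step 3: grad_x = 2*5*0.0 = 0.0, grad_y = 2*7*-0.7579 = -10.6111
  x_3 = 0.0 - 0.1*0.0 = 0.0
  y_3 = -0.7579 - 0.1*-10.6111 = 0.3032
f(0.0, 0.3032) = 5*0.0^2 + 7*0.3032^2 = 0.6434


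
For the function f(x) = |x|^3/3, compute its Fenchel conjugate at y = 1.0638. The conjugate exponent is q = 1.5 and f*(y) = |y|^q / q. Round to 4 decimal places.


The conjugate exponent q satisfies 1/p + 1/q = 1.
p = 3, so q = 3/(3 - 1) = 1.5
|y|^q = 1.0638^1.5 = 1.0972
f*(1.0638) = 1.0972 / 1.5 = 0.7315


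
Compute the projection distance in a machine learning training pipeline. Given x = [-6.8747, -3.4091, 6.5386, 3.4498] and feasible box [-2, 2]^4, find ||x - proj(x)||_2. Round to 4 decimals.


Project each component onto [-2, 2].
clip(-6.8747) = -2.0, clip(-3.4091) = -2.0, clip(6.5386) = 2.0, clip(3.4498) = 2.0
Projection = [-2.0, -2.0, 2.0, 2.0]
Squared diffs: [23.7627, 1.9856, 20.5989, 2.1019]
Distance = sqrt(48.4491) = 6.9605


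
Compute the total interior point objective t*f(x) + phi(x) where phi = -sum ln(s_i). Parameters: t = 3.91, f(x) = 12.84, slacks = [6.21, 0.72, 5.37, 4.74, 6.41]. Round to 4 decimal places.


Step 1: Compute log-barrier.
ln values: [1.8262, -0.3285, 1.6808, 1.556, 1.8579]
phi = -(1.8262 - 0.3285 + 1.6808 + 1.556 + 1.8579) = -6.5924
Step 2: Compute augmented objective.
t*f(x) = 3.91*12.84 = 50.2044
Total = 50.2044 - 6.5924 = 43.612


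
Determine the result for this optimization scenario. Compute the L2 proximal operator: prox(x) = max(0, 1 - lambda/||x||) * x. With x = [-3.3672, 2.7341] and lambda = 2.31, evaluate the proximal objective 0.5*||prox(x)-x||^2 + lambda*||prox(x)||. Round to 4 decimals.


Step 1: Compute ||x||.
||x|| = 4.3374
Step 2: Compute scaling factor.
scale = max(0, 1 - 2.31/4.3374) = 0.4674
Step 3: prox(x) = [-1.5739, 1.278]
||prox(x)|| = 2.0274
Step 4: Proximal objective.
0.5*||prox-x||^2 = 2.6681
lambda*||prox|| = 4.6833
Total = 7.3514


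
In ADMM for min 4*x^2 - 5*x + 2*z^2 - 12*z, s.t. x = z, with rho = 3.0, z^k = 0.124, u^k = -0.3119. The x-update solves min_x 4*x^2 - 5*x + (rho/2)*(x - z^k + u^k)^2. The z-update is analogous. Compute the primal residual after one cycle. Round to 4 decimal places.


ADMM iteration with rho = 3.0, z^k = 0.124, u^k = -0.3119
Step 1: x-update.
Minimize 4*x^2 - 5*x + (3.0/2)*(x - 0.124 - 0.3119)^2
FOC: (2*4 + 3.0)*x = 5 + 3.0*(0.124 + 0.3119)
x^{k+1} = 0.5734
Step 2: z-update.
Minimize 2*z^2 - 12*z + (3.0/2)*(0.5734 - z - 0.3119)^2
FOC: (2*2 + 3.0)*z = 12 + 3.0*(0.5734 - 0.3119)
z^{k+1} = 1.8264
Step 3: u-update.
u^{k+1} = -0.3119 + 0.5734 - 1.8264 = -1.5648
Step 4: Primal residual = |0.5734 - 1.8264| = 1.2529


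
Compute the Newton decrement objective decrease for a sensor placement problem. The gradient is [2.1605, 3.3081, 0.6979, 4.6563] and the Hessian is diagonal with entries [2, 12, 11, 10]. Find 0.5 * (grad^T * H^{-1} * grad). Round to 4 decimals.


Step 1: H is diagonal, so H^(-1) * g = [1.0803, 0.2757, 0.0634, 0.4656].
Step 2: g^T H^(-1) g = sum_i g_i^2 / H_ii
  = (2.1605)^2/2 + (3.3081)^2/12 + (0.6979)^2/11 + (4.6563)^2/10
  = 2.3339 + 0.912 + 0.0443 + 2.1681 = 5.4582
Step 3: Objective decrease = 0.5 * g^T H^(-1) g = 2.7291


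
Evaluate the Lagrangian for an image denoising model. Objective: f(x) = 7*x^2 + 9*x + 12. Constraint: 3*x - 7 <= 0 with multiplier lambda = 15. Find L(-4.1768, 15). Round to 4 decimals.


Step 1: Evaluate f(x).
f(-4.1768) = 7*(-4.1768)^2 + 9*(-4.1768) + 12 = 96.5284
Step 2: Evaluate g(x).
g(-4.1768) = 3*-4.1768 - 7 = -19.5304
Step 3: Compute Lagrangian.
L = 96.5284 + 15*-19.5304 = -196.4276


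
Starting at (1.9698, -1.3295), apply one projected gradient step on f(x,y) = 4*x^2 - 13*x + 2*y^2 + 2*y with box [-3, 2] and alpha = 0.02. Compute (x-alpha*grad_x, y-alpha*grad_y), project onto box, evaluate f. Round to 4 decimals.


Step 1: Compute gradient at (1.9698, -1.3295).
grad_x = 2*4*1.9698 - 13 = 2.7584
grad_y = 2*2*-1.3295 + 2 = -3.318
Step 2: Gradient step.
x_raw = 1.9698 - 0.02*2.7584 = 1.9146
y_raw = -1.3295 - 0.02*-3.318 = -1.2631
Step 3: Project onto [-3, 2].
x_proj = clip(1.9146) = 1.9146
y_proj = clip(-1.2631) = -1.2631
Step 4: Evaluate f.
f(1.9146, -1.2631) = -9.5622


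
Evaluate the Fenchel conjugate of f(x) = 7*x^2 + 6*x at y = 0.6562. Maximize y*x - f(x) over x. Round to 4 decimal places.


f*(y) = sup_x {y*x - a*x^2 - b*x} = sup_x {(y-b)*x - a*x^2}
FOC: (y - b) - 2a*x = 0 => x* = (y - b)/(2a)
x* = (0.6562 - 6)/(2*7) = -0.3817
f*(0.6562) = (y-b)^2/(4a) = (0.6562 - 6)^2/(4*7)
= 28.5562/28 = 1.0199


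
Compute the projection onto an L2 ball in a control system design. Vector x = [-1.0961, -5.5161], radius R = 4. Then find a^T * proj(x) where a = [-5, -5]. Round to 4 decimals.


Step 1: Compute ||x|| (intermediates to 6 decimals).
||x|| = sqrt((-1.0961)^2 + (-5.5161)^2) = 5.623948
Step 2: Project.
Since ||x|| > R, scale = R/||x|| = 4/5.623948 = 0.711244, proj(x) = scale * x
proj(x) = [-0.779595, -3.923293]
Step 3: Dot product.
a^T * proj(x) = -5*(-0.779595) - 5*(-3.923293) = 23.5144


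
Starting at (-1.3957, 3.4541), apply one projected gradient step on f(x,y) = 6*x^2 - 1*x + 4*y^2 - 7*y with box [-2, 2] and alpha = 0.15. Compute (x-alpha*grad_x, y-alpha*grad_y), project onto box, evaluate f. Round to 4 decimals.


Step 1: Compute gradient at (-1.3957, 3.4541).
grad_x = 2*6*-1.3957 - 1 = -17.7484
grad_y = 2*4*3.4541 - 7 = 20.6328
Step 2: Gradient step.
x_raw = -1.3957 - 0.15*-17.7484 = 1.2666
y_raw = 3.4541 - 0.15*20.6328 = 0.3592
Step 3: Project onto [-2, 2].
x_proj = clip(1.2666) = 1.2666
y_proj = clip(0.3592) = 0.3592
Step 4: Evaluate f.
f(1.2666, 0.3592) = 6.3603


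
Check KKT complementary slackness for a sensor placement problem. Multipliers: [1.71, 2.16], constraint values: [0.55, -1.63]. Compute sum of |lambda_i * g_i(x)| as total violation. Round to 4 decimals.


KKT complementary slackness check:
lambda_1 * g_1 = 1.71 * 0.55 = 0.9405
lambda_2 * g_2 = 2.16 * -1.63 = -3.5208
Total violation = 0.9405 + 3.5208 = 4.4613


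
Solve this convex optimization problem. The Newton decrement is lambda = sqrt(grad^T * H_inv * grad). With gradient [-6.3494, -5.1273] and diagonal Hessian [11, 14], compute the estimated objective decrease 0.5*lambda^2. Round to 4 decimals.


Step 1: H is diagonal, so H^(-1) * g = [-0.5772, -0.3662].
Step 2: g^T H^(-1) g = sum_i g_i^2 / H_ii
  = (-6.3494)^2/11 + (-5.1273)^2/14
  = 3.665 + 1.8778 = 5.5428
Step 3: Objective decrease = 0.5 * g^T H^(-1) g = 2.7714


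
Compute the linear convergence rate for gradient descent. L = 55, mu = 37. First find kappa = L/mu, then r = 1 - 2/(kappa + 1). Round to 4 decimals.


Step 1: Compute the condition number.
kappa = L/mu = 55/37 = 1.4865
Step 2: Compute the convergence rate.
r = 1 - 2/(kappa + 1) = 1 - 2*mu/(L + mu) = (L - mu)/(L + mu) = 18/92 = 0.1957


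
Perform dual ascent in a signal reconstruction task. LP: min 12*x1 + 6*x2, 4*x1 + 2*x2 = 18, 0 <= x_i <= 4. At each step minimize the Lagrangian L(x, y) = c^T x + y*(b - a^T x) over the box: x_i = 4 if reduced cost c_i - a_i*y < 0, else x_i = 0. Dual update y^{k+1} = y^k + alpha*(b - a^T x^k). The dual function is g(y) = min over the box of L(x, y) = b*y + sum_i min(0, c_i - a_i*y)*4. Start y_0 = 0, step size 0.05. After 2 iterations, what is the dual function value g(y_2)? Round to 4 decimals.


Dual ascent for LP: min 12*x1 + 6*x2, 4*x1 + 2*x2 = 18, 0 <= x_i <= 4
Step 1: y^k = 0.0, reduced costs: (12.0, 6.0)
  x^k = (0.0, 0.0), subgradient = b - a^T x = 18.0
  y^{k+1} = 0.0 + 0.05*18.0 = 0.9
Step 2: y^k = 0.9, reduced costs: (8.4, 4.2)
  x^k = (0.0, 0.0), subgradient = b - a^T x = 18.0
  y^{k+1} = 0.9 + 0.05*18.0 = 1.8
Dual objective at y_2 = 1.8: reduced costs (4.8, 2.4), box minimizer x = (0.0, 0.0)
g(y_2) = b*y + (c1 - a1*y)*x1 + (c2 - a2*y)*x2 = 18*1.8 + 4.8*0.0 + 2.4*0.0 = 32.4 + 0.0 + 0.0 = 32.4


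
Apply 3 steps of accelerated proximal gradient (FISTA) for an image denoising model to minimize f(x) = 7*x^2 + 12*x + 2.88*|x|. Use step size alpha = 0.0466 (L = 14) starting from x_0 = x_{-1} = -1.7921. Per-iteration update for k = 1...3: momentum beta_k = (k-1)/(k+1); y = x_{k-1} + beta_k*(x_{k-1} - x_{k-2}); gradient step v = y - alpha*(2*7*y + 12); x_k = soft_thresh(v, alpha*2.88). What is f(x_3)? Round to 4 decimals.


FISTA on f(x) = 7*x^2 + 12*x + 2.88*|x|
L = 14, alpha = 0.0466
Iteration 1: beta = 0.0, y = -1.7921 + 0.0*(-1.7921 + 1.7921) = -1.7921
  grad(y) = -13.0894, v = y - alpha*grad = -1.1821
  prox(v) = soft_thresh(-1.1821, 0.1342) = -1.0479
Iteration 2: beta = 0.3333, y = -1.0479 + 0.3333*(-1.0479 + 1.7921) = -0.7999
  grad(y) = 0.8018, v = y - alpha*grad = -0.8372
  prox(v) = soft_thresh(-0.8372, 0.1342) = -0.703
Iteration 3: beta = 0.5, y = -0.703 + 0.5*(-0.703 + 1.0479) = -0.5306
  grad(y) = 4.5719, v = y - alpha*grad = -0.7436
  prox(v) = soft_thresh(-0.7436, 0.1342) = -0.6094
f(x_3) = 7*(-0.6094)^2 + 12*(-0.6094) + 2.88*|-0.6094| = -2.9582


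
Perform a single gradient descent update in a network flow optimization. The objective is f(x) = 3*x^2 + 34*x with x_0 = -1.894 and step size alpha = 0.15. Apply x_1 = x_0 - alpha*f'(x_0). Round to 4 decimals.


We compute the gradient at x_0 and apply the update.
f'(x) = 6*x + 34
f'(-1.894) = 6*-1.894 + 34 = 22.636
x_1 = -1.894 - 0.15*22.636 = -5.2894


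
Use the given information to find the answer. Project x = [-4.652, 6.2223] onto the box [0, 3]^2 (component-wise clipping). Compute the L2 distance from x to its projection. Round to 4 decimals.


Project each component onto [0, 3].
clip(-4.652) = 0.0, clip(6.2223) = 3.0
Projection = [0.0, 3.0]
Squared diffs: [21.6411, 10.3832]
Distance = sqrt(32.0243) = 5.659


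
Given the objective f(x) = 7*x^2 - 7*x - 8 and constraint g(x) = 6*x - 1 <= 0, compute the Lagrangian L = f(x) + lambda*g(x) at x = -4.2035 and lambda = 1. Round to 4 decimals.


Step 1: Evaluate f(x).
f(-4.2035) = 7*(-4.2035)^2 - 7*(-4.2035) - 8 = 145.1104
Step 2: Evaluate g(x).
g(-4.2035) = 6*-4.2035 - 1 = -26.221
Step 3: Compute Lagrangian.
L = 145.1104 + 1*-26.221 = 118.8894


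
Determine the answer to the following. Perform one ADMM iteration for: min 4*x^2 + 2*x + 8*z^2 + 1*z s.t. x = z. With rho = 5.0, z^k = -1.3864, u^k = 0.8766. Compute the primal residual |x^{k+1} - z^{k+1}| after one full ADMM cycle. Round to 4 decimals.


ADMM iteration with rho = 5.0, z^k = -1.3864, u^k = 0.8766
Step 1: x-update.
Minimize 4*x^2 + 2*x + (5.0/2)*(x + 1.3864 + 0.8766)^2
FOC: (2*4 + 5.0)*x = -2 + 5.0*(-1.3864 - 0.8766)
x^{k+1} = -1.0242
Step 2: z-update.
Minimize 8*z^2 + 1*z + (5.0/2)*(-1.0242 - z + 0.8766)^2
FOC: (2*8 + 5.0)*z = -1 + 5.0*(-1.0242 + 0.8766)
z^{k+1} = -0.0828
Step 3: u-update.
u^{k+1} = 0.8766 - 1.0242 + 0.0828 = -0.0649
Step 4: Primal residual = |-1.0242 + 0.0828| = 0.9415


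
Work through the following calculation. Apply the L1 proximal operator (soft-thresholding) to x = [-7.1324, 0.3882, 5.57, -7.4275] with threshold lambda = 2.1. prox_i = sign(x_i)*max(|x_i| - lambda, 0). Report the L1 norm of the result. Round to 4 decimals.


Soft-thresholding with lambda = 2.1:
prox(-7.1324) = sign(-7.1324)*max(|-7.1324| - 2.1, 0) = -5.0324
prox(0.3882) = sign(0.3882)*max(|0.3882| - 2.1, 0) = 0.0
prox(5.57) = sign(5.57)*max(|5.57| - 2.1, 0) = 3.47
prox(-7.4275) = sign(-7.4275)*max(|-7.4275| - 2.1, 0) = -5.3275
prox(x) = [-5.0324, 0.0, 3.47, -5.3275]
||prox(x)||_1 = 5.0324 + 0.0 + 3.47 + 5.3275 = 13.8299


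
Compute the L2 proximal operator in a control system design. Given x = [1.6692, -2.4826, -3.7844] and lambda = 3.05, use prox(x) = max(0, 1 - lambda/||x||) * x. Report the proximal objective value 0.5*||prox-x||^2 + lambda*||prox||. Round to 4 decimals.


Step 1: Compute ||x||.
||x|| = 4.824
Step 2: Compute scaling factor.
scale = max(0, 1 - 3.05/4.824) = 0.3677
Step 3: prox(x) = [0.6138, -0.913, -1.3917]
||prox(x)|| = 1.774
Step 4: Proximal objective.
0.5*||prox-x||^2 = 4.6513
lambda*||prox|| = 5.4107
Total = 10.062


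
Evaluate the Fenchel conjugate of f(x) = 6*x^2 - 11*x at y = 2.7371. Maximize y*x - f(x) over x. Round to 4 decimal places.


f*(y) = sup_x {y*x - a*x^2 - b*x} = sup_x {(y-b)*x - a*x^2}
FOC: (y - b) - 2a*x = 0 => x* = (y - b)/(2a)
x* = (2.7371 + 11)/(2*6) = 1.1448
f*(2.7371) = (y-b)^2/(4a) = (2.7371 + 11)^2/(4*6)
= 188.7079/24 = 7.8628


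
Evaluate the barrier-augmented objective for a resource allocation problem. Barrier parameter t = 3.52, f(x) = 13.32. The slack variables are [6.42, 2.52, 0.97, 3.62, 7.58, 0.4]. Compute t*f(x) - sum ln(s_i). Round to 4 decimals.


Step 1: Compute log-barrier.
ln values: [1.8594, 0.9243, -0.0305, 1.2865, 2.0255, -0.9163]
phi = -(1.8594 + 0.9243 - 0.0305 + 1.2865 + 2.0255 - 0.9163) = -5.1489
Step 2: Compute augmented objective.
t*f(x) = 3.52*13.32 = 46.8864
Total = 46.8864 - 5.1489 = 41.7375


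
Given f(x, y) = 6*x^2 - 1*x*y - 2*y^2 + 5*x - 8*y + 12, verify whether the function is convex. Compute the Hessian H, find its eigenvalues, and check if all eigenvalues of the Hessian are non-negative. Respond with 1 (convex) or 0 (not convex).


The Hessian of f(x,y) = 6*x^2 - 1*x*y - 2*y^2 + 5*x - 8*y + 12 is:
H = [[12, -1], [-1, -4]]
Trace = 12 - 4 = 8
Determinant = 12*-4 - (-1)^2 = -49
Discriminant = (8)^2 - 4*-49 = 260.0
Eigenvalues: lambda_1 = -4.0623, lambda_2 = 12.0623
The function is not convex.

0


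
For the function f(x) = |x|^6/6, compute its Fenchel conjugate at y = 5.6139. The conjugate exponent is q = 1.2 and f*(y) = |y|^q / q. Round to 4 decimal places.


The conjugate exponent q satisfies 1/p + 1/q = 1.
p = 6, so q = 6/(6 - 1) = 1.2
|y|^q = 5.6139^1.2 = 7.9272
f*(5.6139) = 7.9272 / 1.2 = 6.606


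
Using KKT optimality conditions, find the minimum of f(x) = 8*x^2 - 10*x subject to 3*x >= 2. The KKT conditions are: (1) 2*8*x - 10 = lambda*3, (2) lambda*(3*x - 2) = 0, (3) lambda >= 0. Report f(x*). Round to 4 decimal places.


Step 1: Try lambda = 0 (constraint inactive).
x_unc = 10/(2*8) = 0.625
Check: 3*0.625 = 1.875 < 2 -- violated!
Step 2: Constraint must be active: 3*x = 2
x* = 2/3 = 0.6667 (rounded; the exact value 2/3 is used below)
lambda = (2*8*(2/3) - 10)/3 = 0.2222
Step 3: Compute optimal value.
f(x*) = 8*(2/3)^2 - 10*(2/3) = -3.1111


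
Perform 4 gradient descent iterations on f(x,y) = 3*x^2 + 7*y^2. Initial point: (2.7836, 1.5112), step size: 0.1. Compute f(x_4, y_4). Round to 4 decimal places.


Gradient descent on f(x,y) = 3*x^2 + 7*y^2.
Starting point: (2.7836, 1.5112), alpha = 0.1
Step 1: grad_x = 2*3*2.7836 = 16.7016, grad_y = 2*7*1.5112 = 21.1568
  x_1 = 2.7836 - 0.1*16.7016 = 1.1134
  y_1 = 1.5112 - 0.1*21.1568 = -0.6045
Step 2: grad_x = 2*3*1.1134 = 6.6806, grad_y = 2*7*-0.6045 = -8.4627
  x_2 = 1.1134 - 0.1*6.6806 = 0.4454
  y_2 = -0.6045 - 0.1*-8.4627 = 0.2418
Step 3: grad_x = 2*3*0.4454 = 2.6723, grad_y = 2*7*0.2418 = 3.3851
  x_3 = 0.4454 - 0.1*2.6723 = 0.1782
  y_3 = 0.2418 - 0.1*3.3851 = -0.0967
Step 4: grad_x = 2*3*0.1782 = 1.0689, grad_y = 2*7*-0.0967 = -1.354
  x_4 = 0.1782 - 0.1*1.0689 = 0.0713
  y_4 = -0.0967 - 0.1*-1.354 = 0.0387
f(0.0713, 0.0387) = 3*0.0713^2 + 7*0.0387^2 = 0.0257


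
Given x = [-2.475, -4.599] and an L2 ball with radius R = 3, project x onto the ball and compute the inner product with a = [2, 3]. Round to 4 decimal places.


Step 1: Compute ||x|| (intermediates to 6 decimals).
||x|| = sqrt((-2.475)^2 + (-4.599)^2) = 5.222684
Step 2: Project.
Since ||x|| > R, scale = R/||x|| = 3/5.222684 = 0.574417, proj(x) = scale * x
proj(x) = [-1.421682, -2.641744]
Step 3: Dot product.
a^T * proj(x) = 2*(-1.421682) + 3*(-2.641744) = -10.7686


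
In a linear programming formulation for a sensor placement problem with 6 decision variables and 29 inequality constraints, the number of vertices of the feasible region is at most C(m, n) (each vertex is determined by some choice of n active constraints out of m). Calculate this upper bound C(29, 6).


Each vertex corresponds to some choice of n active constraints out of m, so the number of vertices is at most C(m, n) = m! / (n!(m-n)!).
m = 29, n = 6
Numerator: 29 * 28 * 27 * 26 * 25 * 24
Denominator: 6! = 720
C(29, 6) = 475020


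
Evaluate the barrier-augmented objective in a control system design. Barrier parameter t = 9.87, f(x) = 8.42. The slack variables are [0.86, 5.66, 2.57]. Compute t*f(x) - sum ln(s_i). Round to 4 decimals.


Step 1: Compute log-barrier.
ln values: [-0.1508, 1.7334, 0.9439]
phi = -(-0.1508 + 1.7334 + 0.9439) = -2.5265
Step 2: Compute augmented objective.
t*f(x) = 9.87*8.42 = 83.1054
Total = 83.1054 - 2.5265 = 80.5789


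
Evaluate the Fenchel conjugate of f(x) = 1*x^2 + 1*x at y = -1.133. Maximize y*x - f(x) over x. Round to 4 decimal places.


f*(y) = sup_x {y*x - a*x^2 - b*x} = sup_x {(y-b)*x - a*x^2}
FOC: (y - b) - 2a*x = 0 => x* = (y - b)/(2a)
x* = (-1.133 - 1)/(2*1) = -1.0665
f*(-1.133) = (y-b)^2/(4a) = (-1.133 - 1)^2/(4*1)
= 4.5497/4 = 1.1374


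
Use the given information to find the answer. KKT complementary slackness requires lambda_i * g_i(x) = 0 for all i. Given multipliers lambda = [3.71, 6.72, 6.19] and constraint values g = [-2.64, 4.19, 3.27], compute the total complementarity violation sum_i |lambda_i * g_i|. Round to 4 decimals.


KKT complementary slackness check:
lambda_1 * g_1 = 3.71 * -2.64 = -9.7944
lambda_2 * g_2 = 6.72 * 4.19 = 28.1568
lambda_3 * g_3 = 6.19 * 3.27 = 20.2413
Total violation = 9.7944 + 28.1568 + 20.2413 = 58.1925


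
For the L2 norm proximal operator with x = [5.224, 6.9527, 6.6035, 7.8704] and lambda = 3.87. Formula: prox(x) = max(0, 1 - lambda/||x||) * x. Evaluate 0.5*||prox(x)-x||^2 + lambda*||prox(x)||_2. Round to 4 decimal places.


Step 1: Compute ||x||.
||x|| = 13.4603
Step 2: Compute scaling factor.
scale = max(0, 1 - 3.87/13.4603) = 0.7125
Step 3: prox(x) = [3.722, 4.9537, 4.7049, 5.6076]
||prox(x)|| = 9.5903
Step 4: Proximal objective.
0.5*||prox-x||^2 = 7.4885
lambda*||prox|| = 37.1145
Total = 44.6029


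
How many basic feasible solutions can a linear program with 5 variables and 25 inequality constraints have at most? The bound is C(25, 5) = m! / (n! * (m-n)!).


Each vertex corresponds to some choice of n active constraints out of m, so the number of vertices is at most C(m, n) = m! / (n!(m-n)!).
m = 25, n = 5
Numerator: 25 * 24 * 23 * 22 * 21
Denominator: 5! = 120
C(25, 5) = 53130


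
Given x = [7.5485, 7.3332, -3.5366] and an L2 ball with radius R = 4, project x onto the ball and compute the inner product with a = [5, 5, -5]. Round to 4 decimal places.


Step 1: Compute ||x|| (intermediates to 6 decimals).
||x|| = sqrt(7.5485^2 + 7.3332^2 + (-3.5366)^2) = 11.102397
Step 2: Project.
Since ||x|| > R, scale = R/||x|| = 4/11.102397 = 0.360283, proj(x) = scale * x
proj(x) = [2.719596, 2.642027, -1.274177]
Step 3: Dot product.
a^T * proj(x) = 5*2.719596 + 5*2.642027 - 5*(-1.274177) = 33.179


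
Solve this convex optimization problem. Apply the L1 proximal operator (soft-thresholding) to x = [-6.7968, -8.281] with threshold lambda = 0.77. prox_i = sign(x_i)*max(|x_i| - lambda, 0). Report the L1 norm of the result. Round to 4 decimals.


Soft-thresholding with lambda = 0.77:
prox(-6.7968) = sign(-6.7968)*max(|-6.7968| - 0.77, 0) = -6.0268
prox(-8.281) = sign(-8.281)*max(|-8.281| - 0.77, 0) = -7.511
prox(x) = [-6.0268, -7.511]
||prox(x)||_1 = 6.0268 + 7.511 = 13.5378


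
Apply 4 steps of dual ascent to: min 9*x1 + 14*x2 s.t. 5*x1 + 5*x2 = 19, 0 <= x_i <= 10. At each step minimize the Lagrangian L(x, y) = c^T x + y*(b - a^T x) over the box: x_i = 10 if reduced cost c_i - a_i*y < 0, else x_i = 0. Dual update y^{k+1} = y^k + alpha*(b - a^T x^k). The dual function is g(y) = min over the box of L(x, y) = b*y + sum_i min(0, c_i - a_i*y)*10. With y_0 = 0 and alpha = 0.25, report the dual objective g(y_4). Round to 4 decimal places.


Dual ascent for LP: min 9*x1 + 14*x2, 5*x1 + 5*x2 = 19, 0 <= x_i <= 10
Step 1: y^k = 0.0, reduced costs: (9.0, 14.0)
  x^k = (0.0, 0.0), subgradient = b - a^T x = 19.0
  y^{k+1} = 0.0 + 0.25*19.0 = 4.75
Step 2: y^k = 4.75, reduced costs: (-14.75, -9.75)
  x^k = (10.0, 10.0), subgradient = b - a^T x = -81.0
  y^{k+1} = 4.75 + 0.25*-81.0 = -15.5
Step 3: y^k = -15.5, reduced costs: (86.5, 91.5)
  x^k = (0.0, 0.0), subgradient = b - a^T x = 19.0
  y^{k+1} = -15.5 + 0.25*19.0 = -10.75
Step 4: y^k = -10.75, reduced costs: (62.75, 67.75)
  x^k = (0.0, 0.0), subgradient = b - a^T x = 19.0
  y^{k+1} = -10.75 + 0.25*19.0 = -6.0
Dual objective at y_4 = -6.0: reduced costs (39.0, 44.0), box minimizer x = (0.0, 0.0)
g(y_4) = b*y + (c1 - a1*y)*x1 + (c2 - a2*y)*x2 = 19*(-6.0) + 39.0*0.0 + 44.0*0.0 = -114.0 + 0.0 + 0.0 = -114.0


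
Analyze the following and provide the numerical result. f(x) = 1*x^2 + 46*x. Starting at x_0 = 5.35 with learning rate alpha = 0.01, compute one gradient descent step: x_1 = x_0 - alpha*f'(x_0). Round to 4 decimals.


We compute the gradient at x_0 and apply the update.
f'(x) = 2*x + 46
f'(5.35) = 2*5.35 + 46 = 56.7
x_1 = 5.35 - 0.01*56.7 = 4.783


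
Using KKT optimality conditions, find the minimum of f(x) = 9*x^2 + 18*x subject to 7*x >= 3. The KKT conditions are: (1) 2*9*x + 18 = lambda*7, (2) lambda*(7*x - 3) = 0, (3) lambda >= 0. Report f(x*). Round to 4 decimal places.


Step 1: Try lambda = 0 (constraint inactive).
x_unc = -18/(2*9) = -1.0
Check: 7*-1.0 = -7.0 < 3 -- violated!
Step 2: Constraint must be active: 7*x = 3
x* = 3/7 = 0.4286 (rounded; the exact value 3/7 is used below)
lambda = (2*9*(3/7) + 18)/7 = 3.6735
Step 3: Compute optimal value.
f(x*) = 9*(3/7)^2 + 18*(3/7) = 9.3673


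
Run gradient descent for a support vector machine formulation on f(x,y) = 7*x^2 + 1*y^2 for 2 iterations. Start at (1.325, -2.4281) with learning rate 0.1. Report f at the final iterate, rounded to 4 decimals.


Gradient descent on f(x,y) = 7*x^2 + 1*y^2.
Starting point: (1.325, -2.4281), alpha = 0.1
Step 1: grad_x = 2*7*1.325 = 18.55, grad_y = 2*1*-2.4281 = -4.8562
  x_1 = 1.325 - 0.1*18.55 = -0.53
  y_1 = -2.4281 - 0.1*-4.8562 = -1.9425
Step 2: grad_x = 2*7*-0.53 = -7.42, grad_y = 2*1*-1.9425 = -3.885
  x_2 = -0.53 - 0.1*-7.42 = 0.212
  y_2 = -1.9425 - 0.1*-3.885 = -1.554
f(0.212, -1.554) = 7*0.212^2 + 1*(-1.554)^2 = 2.7295


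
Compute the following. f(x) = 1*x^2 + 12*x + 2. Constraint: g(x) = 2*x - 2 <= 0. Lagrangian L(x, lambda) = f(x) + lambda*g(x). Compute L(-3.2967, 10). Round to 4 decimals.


Step 1: Evaluate f(x).
f(-3.2967) = 1*(-3.2967)^2 + 12*(-3.2967) + 2 = -26.6922
Step 2: Evaluate g(x).
g(-3.2967) = 2*-3.2967 - 2 = -8.5934
Step 3: Compute Lagrangian.
L = -26.6922 + 10*-8.5934 = -112.6262


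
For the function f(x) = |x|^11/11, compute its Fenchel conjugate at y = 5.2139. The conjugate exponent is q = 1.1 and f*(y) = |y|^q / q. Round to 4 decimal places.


The conjugate exponent q satisfies 1/p + 1/q = 1.
p = 11, so q = 11/(11 - 1) = 1.1
|y|^q = 5.2139^1.1 = 6.1501
f*(5.2139) = 6.1501 / 1.1 = 5.591


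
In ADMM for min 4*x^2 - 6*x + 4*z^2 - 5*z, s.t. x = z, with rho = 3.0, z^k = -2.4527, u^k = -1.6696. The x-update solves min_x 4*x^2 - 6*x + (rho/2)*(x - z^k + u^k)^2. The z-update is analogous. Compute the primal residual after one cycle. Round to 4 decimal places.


ADMM iteration with rho = 3.0, z^k = -2.4527, u^k = -1.6696
Step 1: x-update.
Minimize 4*x^2 - 6*x + (3.0/2)*(x + 2.4527 - 1.6696)^2
FOC: (2*4 + 3.0)*x = 6 + 3.0*(-2.4527 + 1.6696)
x^{k+1} = 0.3319
Step 2: z-update.
Minimize 4*z^2 - 5*z + (3.0/2)*(0.3319 - z - 1.6696)^2
FOC: (2*4 + 3.0)*z = 5 + 3.0*(0.3319 - 1.6696)
z^{k+1} = 0.0897
Step 3: u-update.
u^{k+1} = -1.6696 + 0.3319 - 0.0897 = -1.4274
Step 4: Primal residual = |0.3319 - 0.0897| = 0.2422


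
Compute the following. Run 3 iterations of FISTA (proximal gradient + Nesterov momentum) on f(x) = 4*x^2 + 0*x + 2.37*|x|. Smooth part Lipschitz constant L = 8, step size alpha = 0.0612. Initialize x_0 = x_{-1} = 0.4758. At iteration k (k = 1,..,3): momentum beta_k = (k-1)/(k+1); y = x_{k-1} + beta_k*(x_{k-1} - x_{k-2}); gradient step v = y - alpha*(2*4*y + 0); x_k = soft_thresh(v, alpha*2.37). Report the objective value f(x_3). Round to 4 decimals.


FISTA on f(x) = 4*x^2 + 0*x + 2.37*|x|
L = 8, alpha = 0.0612
Iteration 1: beta = 0.0, y = 0.4758 + 0.0*(0.4758 - 0.4758) = 0.4758
  grad(y) = 3.8064, v = y - alpha*grad = 0.2428
  prox(v) = soft_thresh(0.2428, 0.145) = 0.0978
Iteration 2: beta = 0.3333, y = 0.0978 + 0.3333*(0.0978 - 0.4758) = -0.0282
  grad(y) = -0.2256, v = y - alpha*grad = -0.0144
  prox(v) = soft_thresh(-0.0144, 0.145) = 0.0
Iteration 3: beta = 0.5, y = 0.0 + 0.5*(0.0 - 0.0978) = -0.0489
  grad(y) = -0.3912, v = y - alpha*grad = -0.025
  prox(v) = soft_thresh(-0.025, 0.145) = 0.0
f(x_3) = 4*0.0^2 + 0*0.0 + 2.37*|0.0| = 0.0


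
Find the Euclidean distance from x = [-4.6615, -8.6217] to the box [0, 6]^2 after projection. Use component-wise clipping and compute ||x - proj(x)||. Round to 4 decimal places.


Project each component onto [0, 6].
clip(-4.6615) = 0.0, clip(-8.6217) = 0.0
Projection = [0.0, 0.0]
Squared diffs: [21.7296, 74.3337]
Distance = sqrt(96.0633) = 9.8012


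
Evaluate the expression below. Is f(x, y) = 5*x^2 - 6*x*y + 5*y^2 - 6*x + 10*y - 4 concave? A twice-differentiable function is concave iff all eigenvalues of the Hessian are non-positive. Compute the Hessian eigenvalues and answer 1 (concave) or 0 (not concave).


The Hessian of f(x,y) = 5*x^2 - 6*x*y + 5*y^2 - 6*x + 10*y - 4 is:
H = [[10, -6], [-6, 10]]
Trace = 10 + 10 = 20
Determinant = 10*10 - (-6)^2 = 64
Discriminant = (20)^2 - 4*64 = 144.0
Eigenvalues: lambda_1 = 4.0, lambda_2 = 16.0
The function is not concave.

0


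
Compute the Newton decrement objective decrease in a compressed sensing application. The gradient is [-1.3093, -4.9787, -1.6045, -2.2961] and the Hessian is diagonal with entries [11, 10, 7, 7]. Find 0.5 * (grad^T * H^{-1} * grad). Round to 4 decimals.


Step 1: H is diagonal, so H^(-1) * g = [-0.119, -0.4979, -0.2292, -0.328].
Step 2: g^T H^(-1) g = sum_i g_i^2 / H_ii
  = (-1.3093)^2/11 + (-4.9787)^2/10 + (-1.6045)^2/7 + (-2.2961)^2/7
  = 0.1558 + 2.4787 + 0.3678 + 0.7532 = 3.7555
Step 3: Objective decrease = 0.5 * g^T H^(-1) g = 1.8778


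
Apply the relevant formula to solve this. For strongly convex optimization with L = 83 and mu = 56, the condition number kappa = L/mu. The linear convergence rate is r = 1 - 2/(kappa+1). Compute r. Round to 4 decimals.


Step 1: Compute the condition number.
kappa = L/mu = 83/56 = 1.4821
Step 2: Compute the convergence rate.
r = 1 - 2/(kappa + 1) = 1 - 2*mu/(L + mu) = (L - mu)/(L + mu) = 27/139 = 0.1942


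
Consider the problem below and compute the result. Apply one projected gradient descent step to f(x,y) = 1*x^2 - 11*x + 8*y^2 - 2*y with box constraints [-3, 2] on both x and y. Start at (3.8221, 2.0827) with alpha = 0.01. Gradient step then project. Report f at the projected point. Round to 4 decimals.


Step 1: Compute gradient at (3.8221, 2.0827).
grad_x = 2*1*3.8221 - 11 = -3.3558
grad_y = 2*8*2.0827 - 2 = 31.3232
Step 2: Gradient step.
x_raw = 3.8221 - 0.01*-3.3558 = 3.8557
y_raw = 2.0827 - 0.01*31.3232 = 1.7695
Step 3: Project onto [-3, 2].
x_proj = clip(3.8557) = 2.0
y_proj = clip(1.7695) = 1.7695
Step 4: Evaluate f.
f(2.0, 1.7695) = 3.5092


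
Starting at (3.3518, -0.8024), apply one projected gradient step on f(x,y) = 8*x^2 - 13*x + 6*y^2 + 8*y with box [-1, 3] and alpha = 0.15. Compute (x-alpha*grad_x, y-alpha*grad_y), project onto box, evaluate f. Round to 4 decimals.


Step 1: Compute gradient at (3.3518, -0.8024).
grad_x = 2*8*3.3518 - 13 = 40.6288
grad_y = 2*6*-0.8024 + 8 = -1.6288
Step 2: Gradient step.
x_raw = 3.3518 - 0.15*40.6288 = -2.7425
y_raw = -0.8024 - 0.15*-1.6288 = -0.5581
Step 3: Project onto [-1, 3].
x_proj = clip(-2.7425) = -1.0
y_proj = clip(-0.5581) = -0.5581
Step 4: Evaluate f.
f(-1.0, -0.5581) = 18.4041


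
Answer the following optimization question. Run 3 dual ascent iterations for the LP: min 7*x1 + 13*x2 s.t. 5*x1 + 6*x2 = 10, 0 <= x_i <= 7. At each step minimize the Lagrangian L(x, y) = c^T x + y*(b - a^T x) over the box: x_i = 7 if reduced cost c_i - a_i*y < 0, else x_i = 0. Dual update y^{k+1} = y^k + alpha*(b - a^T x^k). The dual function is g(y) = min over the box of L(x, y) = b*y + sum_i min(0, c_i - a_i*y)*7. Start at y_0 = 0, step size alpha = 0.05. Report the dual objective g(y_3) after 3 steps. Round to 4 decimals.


Dual ascent for LP: min 7*x1 + 13*x2, 5*x1 + 6*x2 = 10, 0 <= x_i <= 7
Step 1: y^k = 0.0, reduced costs: (7.0, 13.0)
  x^k = (0.0, 0.0), subgradient = b - a^T x = 10.0
  y^{k+1} = 0.0 + 0.05*10.0 = 0.5
Step 2: y^k = 0.5, reduced costs: (4.5, 10.0)
  x^k = (0.0, 0.0), subgradient = b - a^T x = 10.0
  y^{k+1} = 0.5 + 0.05*10.0 = 1.0
Step 3: y^k = 1.0, reduced costs: (2.0, 7.0)
  x^k = (0.0, 0.0), subgradient = b - a^T x = 10.0
  y^{k+1} = 1.0 + 0.05*10.0 = 1.5
Dual objective at y_3 = 1.5: reduced costs (-0.5, 4.0), box minimizer x = (7.0, 0.0)
g(y_3) = b*y + (c1 - a1*y)*x1 + (c2 - a2*y)*x2 = 10*1.5 + (-0.5)*7.0 + 4.0*0.0 = 15.0 - 3.5 + 0.0 = 11.5


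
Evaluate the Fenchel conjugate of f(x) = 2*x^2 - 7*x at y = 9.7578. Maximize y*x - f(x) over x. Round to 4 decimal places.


f*(y) = sup_x {y*x - a*x^2 - b*x} = sup_x {(y-b)*x - a*x^2}
FOC: (y - b) - 2a*x = 0 => x* = (y - b)/(2a)
x* = (9.7578 + 7)/(2*2) = 4.1895
f*(9.7578) = (y-b)^2/(4a) = (9.7578 + 7)^2/(4*2)
= 280.8239/8 = 35.103


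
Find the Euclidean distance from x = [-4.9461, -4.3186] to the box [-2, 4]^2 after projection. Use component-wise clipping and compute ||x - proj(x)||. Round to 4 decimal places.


Project each component onto [-2, 4].
clip(-4.9461) = -2.0, clip(-4.3186) = -2.0
Projection = [-2.0, -2.0]
Squared diffs: [8.6795, 5.3759]
Distance = sqrt(14.0554) = 3.7491


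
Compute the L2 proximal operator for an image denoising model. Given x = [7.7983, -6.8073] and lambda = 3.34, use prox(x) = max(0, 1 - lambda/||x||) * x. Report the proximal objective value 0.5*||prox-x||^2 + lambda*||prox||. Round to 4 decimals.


Step 1: Compute ||x||.
||x|| = 10.3515
Step 2: Compute scaling factor.
scale = max(0, 1 - 3.34/10.3515) = 0.6773
Step 3: prox(x) = [5.2821, -4.6109]
||prox(x)|| = 7.0115
Step 4: Proximal objective.
0.5*||prox-x||^2 = 5.5778
lambda*||prox|| = 23.4184
Total = 28.9961


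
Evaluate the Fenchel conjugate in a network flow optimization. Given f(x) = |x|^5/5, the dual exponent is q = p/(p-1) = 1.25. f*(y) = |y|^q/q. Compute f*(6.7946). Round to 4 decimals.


The conjugate exponent q satisfies 1/p + 1/q = 1.
p = 5, so q = 5/(5 - 1) = 1.25
|y|^q = 6.7946^1.25 = 10.97
f*(6.7946) = 10.97 / 1.25 = 8.776


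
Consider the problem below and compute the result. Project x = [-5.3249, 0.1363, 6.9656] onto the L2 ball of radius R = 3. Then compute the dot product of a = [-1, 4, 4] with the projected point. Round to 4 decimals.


Step 1: Compute ||x|| (intermediates to 6 decimals).
||x|| = sqrt((-5.3249)^2 + 0.1363^2 + 6.9656^2) = 8.768849
Step 2: Project.
Since ||x|| > R, scale = R/||x|| = 3/8.768849 = 0.34212, proj(x) = scale * x
proj(x) = [-1.821755, 0.046631, 2.383071]
Step 3: Dot product.
a^T * proj(x) = -1*(-1.821755) + 4*0.046631 + 4*2.383071 = 11.5406


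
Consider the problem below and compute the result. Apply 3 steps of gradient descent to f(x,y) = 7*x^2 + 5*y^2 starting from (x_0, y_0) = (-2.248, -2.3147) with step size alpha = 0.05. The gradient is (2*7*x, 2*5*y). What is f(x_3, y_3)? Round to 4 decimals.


Gradient descent on f(x,y) = 7*x^2 + 5*y^2.
Starting point: (-2.248, -2.3147), alpha = 0.05
Step 1: grad_x = 2*7*-2.248 = -31.472, grad_y = 2*5*-2.3147 = -23.147
  x_1 = -2.248 - 0.05*-31.472 = -0.6744
  y_1 = -2.3147 - 0.05*-23.147 = -1.1574
Step 2: grad_x = 2*7*-0.6744 = -9.4416, grad_y = 2*5*-1.1574 = -11.5735
  x_2 = -0.6744 - 0.05*-9.4416 = -0.2023
  y_2 = -1.1574 - 0.05*-11.5735 = -0.5787
Step 3: grad_x = 2*7*-0.2023 = -2.8325, grad_y = 2*5*-0.5787 = -5.7868
  x_3 = -0.2023 - 0.05*-2.8325 = -0.0607
  y_3 = -0.5787 - 0.05*-5.7868 = -0.2893
f(-0.0607, -0.2893) = 7*(-0.0607)^2 + 5*(-0.2893)^2 = 0.4444


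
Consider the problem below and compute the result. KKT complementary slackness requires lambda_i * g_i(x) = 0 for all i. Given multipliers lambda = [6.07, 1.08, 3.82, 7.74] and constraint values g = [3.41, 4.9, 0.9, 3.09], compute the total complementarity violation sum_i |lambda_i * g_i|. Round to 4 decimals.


KKT complementary slackness check:
lambda_1 * g_1 = 6.07 * 3.41 = 20.6987
lambda_2 * g_2 = 1.08 * 4.9 = 5.292
lambda_3 * g_3 = 3.82 * 0.9 = 3.438
lambda_4 * g_4 = 7.74 * 3.09 = 23.9166
Total violation = 20.6987 + 5.292 + 3.438 + 23.9166 = 53.3453


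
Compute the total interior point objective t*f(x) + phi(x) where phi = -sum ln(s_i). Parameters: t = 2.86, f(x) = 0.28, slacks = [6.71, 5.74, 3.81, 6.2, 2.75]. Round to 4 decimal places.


Step 1: Compute log-barrier.
ln values: [1.9036, 1.7475, 1.3376, 1.8245, 1.0116]
phi = -(1.9036 + 1.7475 + 1.3376 + 1.8245 + 1.0116) = -7.8248
Step 2: Compute augmented objective.
t*f(x) = 2.86*0.28 = 0.8008
Total = 0.8008 - 7.8248 = -7.024


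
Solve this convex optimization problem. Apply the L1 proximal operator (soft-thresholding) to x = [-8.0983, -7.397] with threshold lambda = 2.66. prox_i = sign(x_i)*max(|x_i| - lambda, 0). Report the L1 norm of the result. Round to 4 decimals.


Soft-thresholding with lambda = 2.66:
prox(-8.0983) = sign(-8.0983)*max(|-8.0983| - 2.66, 0) = -5.4383
prox(-7.397) = sign(-7.397)*max(|-7.397| - 2.66, 0) = -4.737
prox(x) = [-5.4383, -4.737]
||prox(x)||_1 = 5.4383 + 4.737 = 10.1753


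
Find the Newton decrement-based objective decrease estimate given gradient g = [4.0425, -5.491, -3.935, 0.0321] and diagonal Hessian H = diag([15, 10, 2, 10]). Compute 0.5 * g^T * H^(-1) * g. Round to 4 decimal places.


Step 1: H is diagonal, so H^(-1) * g = [0.2695, -0.5491, -1.9675, 0.0032].
Step 2: g^T H^(-1) g = sum_i g_i^2 / H_ii
  = (4.0425)^2/15 + (-5.491)^2/10 + (-3.935)^2/2 + (0.0321)^2/10
  = 1.0895 + 3.0151 + 7.7421 + 0.0001 = 11.8468
Step 3: Objective decrease = 0.5 * g^T H^(-1) g = 5.9234
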